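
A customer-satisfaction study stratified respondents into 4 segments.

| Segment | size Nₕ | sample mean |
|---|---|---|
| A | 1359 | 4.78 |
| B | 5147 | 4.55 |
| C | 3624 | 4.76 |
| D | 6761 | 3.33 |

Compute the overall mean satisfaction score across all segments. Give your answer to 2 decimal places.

4.13

N = 1359 + 5147 + 3624 + 6761 = 16891.
Overall mean = Σ (Nₕ/N)·x̄ₕ — weight by population share, not a simple average.
Σ Nₕx̄ₕ = 1359·4.78 + 5147·4.55 + 3624·4.76 + 6761·3.33 = 6496.02 + 23418.85 + 17250.24 + 22514.13 = 69679.24.
Divide by N: 69679.24 / 16891 = 4.1252... → 4.13.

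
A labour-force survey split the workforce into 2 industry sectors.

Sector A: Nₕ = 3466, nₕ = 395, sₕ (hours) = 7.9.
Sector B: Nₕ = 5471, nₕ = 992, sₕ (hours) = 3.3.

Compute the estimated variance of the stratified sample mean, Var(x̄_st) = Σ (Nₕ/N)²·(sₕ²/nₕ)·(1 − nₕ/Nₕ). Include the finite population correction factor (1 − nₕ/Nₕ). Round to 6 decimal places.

N = 8937; Wₕ = Nₕ/N.
sector A: (3466/8937)²·7.9²/395·(1 − 395/3466) = 0.021056294
sector B: (5471/8937)²·3.3²/992·(1 − 992/5471) = 0.003368065
Sum = 0.024424360 → 0.024424.

0.024424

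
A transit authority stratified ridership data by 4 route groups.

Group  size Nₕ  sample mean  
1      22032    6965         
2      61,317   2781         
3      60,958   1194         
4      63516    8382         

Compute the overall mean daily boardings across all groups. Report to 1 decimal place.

N = 207823; weights Wₕ = Nₕ/N = (0.1060, 0.2950, 0.2933, 0.3056).
x̄_st = Σ Wₕ·x̄ₕ = 0.1060·6965 + 0.2950·2781 + 0.2933·1194 + 0.3056·8382 ≈ 4470.874...
→ 4470.9.

4470.9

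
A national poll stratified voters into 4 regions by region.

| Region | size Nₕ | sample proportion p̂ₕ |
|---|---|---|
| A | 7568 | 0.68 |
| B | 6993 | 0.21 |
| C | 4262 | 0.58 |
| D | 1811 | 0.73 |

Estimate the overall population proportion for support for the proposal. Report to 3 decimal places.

0.504

Wₕ = Nₕ/N with N = 20634: 0.3668, 0.3389, 0.2066, 0.0878.
p̂_st = 0.3668·0.68 + 0.3389·0.21 + 0.2066·0.58 + 0.0878·0.73 ≈ 0.50445... → 0.504.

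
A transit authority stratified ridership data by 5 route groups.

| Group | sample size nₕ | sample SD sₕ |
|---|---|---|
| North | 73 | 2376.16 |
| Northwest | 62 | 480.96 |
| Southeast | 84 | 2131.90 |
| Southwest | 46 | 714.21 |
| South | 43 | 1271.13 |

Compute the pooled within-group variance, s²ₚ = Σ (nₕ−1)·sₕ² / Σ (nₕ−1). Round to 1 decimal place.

2932950.5

Degrees of freedom: 72 + 61 + 83 + 45 + 42 = 303.
Σ(nₕ−1)sₕ² = 72·5646136.3456 + 61·231322.5216 + 83·4544997.61 + 45·510095.9241 + 42·1615771.4769 = 888684010.9451.
s²ₚ = 888684010.9451 / 303 = 2932950.531... → 2932950.5.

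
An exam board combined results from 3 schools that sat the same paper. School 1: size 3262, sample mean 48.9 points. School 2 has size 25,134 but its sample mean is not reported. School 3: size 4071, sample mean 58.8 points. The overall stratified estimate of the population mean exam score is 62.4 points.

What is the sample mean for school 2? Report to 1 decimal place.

N = 3262 + 25134 + 4071 = 32467.
Overall total = μ·N = 62.4·32467 = 2025940.8.
Subtract the known strata: 3262·48.9 + 4071·58.8 = 398886.6.
Remaining total for school 2: 2025940.8 − 398886.6 = 1627054.2.
Divide by its size: 1627054.2 / 25134 = 64.735... → 64.7.

64.7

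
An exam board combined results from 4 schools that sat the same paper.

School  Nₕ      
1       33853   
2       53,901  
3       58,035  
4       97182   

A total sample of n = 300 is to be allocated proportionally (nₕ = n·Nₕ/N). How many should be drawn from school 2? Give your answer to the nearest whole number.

67

N = 33853 + 53901 + 58035 + 97182 = 242971.
n_2 = 300·53901/242971 = 66.552... → 67.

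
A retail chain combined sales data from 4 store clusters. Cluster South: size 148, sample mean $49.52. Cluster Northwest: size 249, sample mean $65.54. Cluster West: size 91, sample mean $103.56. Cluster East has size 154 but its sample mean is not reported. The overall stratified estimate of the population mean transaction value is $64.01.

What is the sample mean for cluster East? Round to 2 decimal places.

N = 148 + 249 + 91 + 154 = 642.
Overall total = μ·N = 64.01·642 = 41094.42.
Subtract the known strata: 148·49.52 + 249·65.54 + 91·103.56 = 33072.38.
Remaining total for cluster East: 41094.42 − 33072.38 = 8022.04.
Divide by its size: 8022.04 / 154 = 52.0912... → 52.09.

52.09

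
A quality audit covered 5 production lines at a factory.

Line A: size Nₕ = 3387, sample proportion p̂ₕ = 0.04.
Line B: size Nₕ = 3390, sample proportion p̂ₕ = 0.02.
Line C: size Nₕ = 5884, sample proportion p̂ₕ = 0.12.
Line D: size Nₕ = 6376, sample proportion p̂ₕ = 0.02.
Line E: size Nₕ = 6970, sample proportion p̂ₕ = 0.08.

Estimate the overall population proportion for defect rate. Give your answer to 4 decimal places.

0.0613

Wₕ = Nₕ/N with N = 26007: 0.1302, 0.1303, 0.2262, 0.2452, 0.2680.
p̂_st = 0.1302·0.04 + 0.1303·0.02 + 0.2262·0.12 + 0.2452·0.02 + 0.2680·0.08 ≈ 0.061310... → 0.0613.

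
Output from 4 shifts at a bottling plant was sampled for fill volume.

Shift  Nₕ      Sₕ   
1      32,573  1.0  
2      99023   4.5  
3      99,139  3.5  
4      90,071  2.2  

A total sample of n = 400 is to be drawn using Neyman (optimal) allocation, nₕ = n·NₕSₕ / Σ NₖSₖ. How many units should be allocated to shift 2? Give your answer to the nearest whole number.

1: NₕSₕ = 32573·1.0 = 32573
2: NₕSₕ = 99023·4.5 = 445603.5
3: NₕSₕ = 99139·3.5 = 346986.5
4: NₕSₕ = 90071·2.2 = 198156.2
Σ NₕSₕ = 1023319.2.
n_2 = 400·445603.5/1023319.2 = 174.180... → 174.

174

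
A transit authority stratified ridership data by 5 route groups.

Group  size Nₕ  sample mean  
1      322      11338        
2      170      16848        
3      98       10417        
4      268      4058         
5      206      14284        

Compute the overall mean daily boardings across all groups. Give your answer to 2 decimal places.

N = 1064; weights Wₕ = Nₕ/N = (0.3026, 0.1598, 0.0921, 0.2519, 0.1936).
x̄_st = Σ Wₕ·x̄ₕ = 0.3026·11338 + 0.1598·16848 + 0.0921·10417 + 0.2519·4058 + 0.1936·14284 ≈ 10870.2162...
→ 10870.22.

10870.22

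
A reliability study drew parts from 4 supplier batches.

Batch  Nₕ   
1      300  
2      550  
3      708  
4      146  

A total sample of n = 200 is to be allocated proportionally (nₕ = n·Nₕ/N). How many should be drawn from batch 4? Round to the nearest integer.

17

N = 300 + 550 + 708 + 146 = 1704.
n_4 = 200·146/1704 = 17.136... → 17.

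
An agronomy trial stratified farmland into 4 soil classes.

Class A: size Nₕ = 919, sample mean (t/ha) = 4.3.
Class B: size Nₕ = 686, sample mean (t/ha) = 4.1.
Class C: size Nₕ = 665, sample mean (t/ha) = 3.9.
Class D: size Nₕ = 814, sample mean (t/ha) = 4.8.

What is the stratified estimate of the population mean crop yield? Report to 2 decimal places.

N = 919 + 686 + 665 + 814 = 3084.
The stratified mean weights each stratum mean by its population share Nₕ/N.
Σ Nₕx̄ₕ = 919·4.3 + 686·4.1 + 665·3.9 + 814·4.8 = 3951.7 + 2812.6 + 2593.5 + 3907.2 = 13265.
Divide by N: 13265 / 3084 = 4.3012... → 4.30.

4.30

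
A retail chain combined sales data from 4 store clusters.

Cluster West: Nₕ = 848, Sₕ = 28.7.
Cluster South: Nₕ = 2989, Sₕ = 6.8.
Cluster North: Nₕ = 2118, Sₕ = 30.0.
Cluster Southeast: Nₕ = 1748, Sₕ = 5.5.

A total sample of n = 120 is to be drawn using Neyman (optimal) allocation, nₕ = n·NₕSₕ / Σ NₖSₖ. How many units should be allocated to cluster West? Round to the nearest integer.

25

West: NₕSₕ = 848·28.7 = 24337.6
South: NₕSₕ = 2989·6.8 = 20325.2
North: NₕSₕ = 2118·30.0 = 63540
Southeast: NₕSₕ = 1748·5.5 = 9614
Σ NₕSₕ = 117816.8.
n_West = 120·24337.6/117816.8 = 24.789... → 25.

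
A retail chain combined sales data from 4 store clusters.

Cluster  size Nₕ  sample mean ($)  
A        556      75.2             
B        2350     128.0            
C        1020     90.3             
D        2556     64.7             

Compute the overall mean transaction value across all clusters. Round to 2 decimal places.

92.58

N = 556 + 2350 + 1020 + 2556 = 6482.
Overall mean = Σ (Nₕ/N)·x̄ₕ — weight by population share, not a simple average.
Σ Nₕx̄ₕ = 556·75.2 + 2350·128.0 + 1020·90.3 + 2556·64.7 = 41811.2 + 300800 + 92106 + 165373.2 = 600090.4.
Divide by N: 600090.4 / 6482 = 92.5780... → 92.58.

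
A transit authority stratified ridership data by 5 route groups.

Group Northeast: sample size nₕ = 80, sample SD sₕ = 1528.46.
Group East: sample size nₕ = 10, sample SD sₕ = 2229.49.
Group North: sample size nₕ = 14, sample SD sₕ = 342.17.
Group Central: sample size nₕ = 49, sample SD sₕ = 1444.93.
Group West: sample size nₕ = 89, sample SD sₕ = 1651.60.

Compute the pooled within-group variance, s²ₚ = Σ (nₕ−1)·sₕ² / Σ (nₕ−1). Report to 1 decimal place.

2409607.8

Northeast: (80−1)·1528.46² = 79·2336189.9716 = 184559007.7564
East: (10−1)·2229.49² = 9·4970625.6601 = 44735630.9409
North: (14−1)·342.17² = 13·117080.3089 = 1522044.0157
Central: (49−1)·1444.93² = 48·2087822.7049 = 100215489.8352
West: (89−1)·1651.60² = 88·2727782.56 = 240044865.28
Numerator = 571077037.8282; denominator = Σ(nₕ−1) = 237.
s²ₚ = 571077037.8282/237 = 2409607.755... → 2409607.8.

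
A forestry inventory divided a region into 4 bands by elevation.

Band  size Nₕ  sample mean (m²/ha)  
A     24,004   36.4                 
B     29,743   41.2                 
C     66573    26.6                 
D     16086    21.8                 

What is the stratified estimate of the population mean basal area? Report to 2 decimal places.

30.94

N = 24004 + 29743 + 66573 + 16086 = 136406.
Overall mean = Σ (Nₕ/N)·x̄ₕ — weight by population share, not a simple average.
Σ Nₕx̄ₕ = 24004·36.4 + 29743·41.2 + 66573·26.6 + 16086·21.8 = 873745.6 + 1225411.6 + 1770841.8 + 350674.8 = 4220673.8.
Divide by N: 4220673.8 / 136406 = 30.9420... → 30.94.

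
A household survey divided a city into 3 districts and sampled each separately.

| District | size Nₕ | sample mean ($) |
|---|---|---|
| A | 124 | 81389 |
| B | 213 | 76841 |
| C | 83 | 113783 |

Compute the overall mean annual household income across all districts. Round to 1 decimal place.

x̄_st = (Σ Nₕx̄ₕ) / (Σ Nₕ) = (124·81389 + 213·76841 + 83·113783) / 420
= 35903358 / 420 = 85484.186... → 85484.2.

85484.2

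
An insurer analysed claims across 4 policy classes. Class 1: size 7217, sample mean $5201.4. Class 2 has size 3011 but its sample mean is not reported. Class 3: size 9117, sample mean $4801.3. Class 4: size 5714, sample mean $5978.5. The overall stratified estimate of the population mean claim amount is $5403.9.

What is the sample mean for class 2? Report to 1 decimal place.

6623.5

N = 7217 + 3011 + 9117 + 5714 = 25059.
Overall total = μ·N = 5403.9·25059 = 135416330.1.
Subtract the known strata: 7217·5201.4 + 9117·4801.3 + 5714·5978.5 = 115473104.9.
Remaining total for class 2: 135416330.1 − 115473104.9 = 19943225.2.
Divide by its size: 19943225.2 / 3011 = 6623.456... → 6623.5.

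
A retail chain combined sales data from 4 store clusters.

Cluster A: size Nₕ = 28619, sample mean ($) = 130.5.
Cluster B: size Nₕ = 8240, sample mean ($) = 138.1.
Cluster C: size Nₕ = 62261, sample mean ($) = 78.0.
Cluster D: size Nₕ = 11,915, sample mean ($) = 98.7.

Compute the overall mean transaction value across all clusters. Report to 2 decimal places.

98.21

N = 28619 + 8240 + 62261 + 11915 = 111035.
The stratified mean weights each stratum mean by its population share Nₕ/N.
Σ Nₕx̄ₕ = 28619·130.5 + 8240·138.1 + 62261·78.0 + 11915·98.7 = 3734779.5 + 1137944 + 4856358 + 1176010.5 = 10905092.
Divide by N: 10905092 / 111035 = 98.2131... → 98.21.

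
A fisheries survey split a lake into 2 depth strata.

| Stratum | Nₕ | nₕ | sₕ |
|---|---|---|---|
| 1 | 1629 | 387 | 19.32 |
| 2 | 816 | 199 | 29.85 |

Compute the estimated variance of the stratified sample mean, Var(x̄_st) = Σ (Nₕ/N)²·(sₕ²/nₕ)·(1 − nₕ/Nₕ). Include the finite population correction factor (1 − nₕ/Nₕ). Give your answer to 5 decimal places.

N = 2445; Wₕ = Nₕ/N.
stratum 1: (1629/2445)²·19.32²/387·(1 − 387/1629) = 0.32642862
stratum 2: (816/2445)²·29.85²/199·(1 − 199/816) = 0.37709710
Sum = 0.70352572 → 0.70353.

0.70353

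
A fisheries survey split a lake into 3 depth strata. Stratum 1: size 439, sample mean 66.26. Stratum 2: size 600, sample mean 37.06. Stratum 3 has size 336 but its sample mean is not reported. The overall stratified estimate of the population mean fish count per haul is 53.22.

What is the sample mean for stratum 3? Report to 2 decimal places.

N = 439 + 600 + 336 = 1375.
Overall total = μ·N = 53.22·1375 = 73177.5.
Subtract the known strata: 439·66.26 + 600·37.06 = 51324.14.
Remaining total for stratum 3: 73177.5 − 51324.14 = 21853.36.
Divide by its size: 21853.36 / 336 = 65.0398... → 65.04.

65.04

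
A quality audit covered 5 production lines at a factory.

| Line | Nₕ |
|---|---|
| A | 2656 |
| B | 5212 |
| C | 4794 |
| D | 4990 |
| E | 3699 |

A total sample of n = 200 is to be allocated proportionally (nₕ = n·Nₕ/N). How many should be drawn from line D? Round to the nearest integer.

47

N = 2656 + 5212 + 4794 + 4990 + 3699 = 21351.
n_D = 200·4990/21351 = 46.743... → 47.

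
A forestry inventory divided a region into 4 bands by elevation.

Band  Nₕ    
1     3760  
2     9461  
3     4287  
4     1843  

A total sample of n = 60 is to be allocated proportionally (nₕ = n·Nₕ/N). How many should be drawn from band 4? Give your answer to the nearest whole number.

6

Share of band 4 = 1843/19351 = 0.09524.
Allocate 60 × 0.09524 = 5.714... → 6.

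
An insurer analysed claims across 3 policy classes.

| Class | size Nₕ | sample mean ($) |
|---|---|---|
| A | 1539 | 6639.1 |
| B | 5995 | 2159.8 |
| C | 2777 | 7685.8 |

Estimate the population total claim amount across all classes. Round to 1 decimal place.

44509042.5

Population total = Σ Nₕ·x̄ₕ (each stratum's size times its mean).
1539·6639.1 + 5995·2159.8 + 2777·7685.8 = 10217574.9 + 12948001 + 21343466.6 = 44509042.5.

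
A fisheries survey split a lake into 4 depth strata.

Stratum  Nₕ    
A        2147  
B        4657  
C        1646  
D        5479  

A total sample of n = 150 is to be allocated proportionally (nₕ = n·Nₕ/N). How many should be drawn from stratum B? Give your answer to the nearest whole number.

N = 2147 + 4657 + 1646 + 5479 = 13929.
n_B = 150·4657/13929 = 50.151... → 50.

50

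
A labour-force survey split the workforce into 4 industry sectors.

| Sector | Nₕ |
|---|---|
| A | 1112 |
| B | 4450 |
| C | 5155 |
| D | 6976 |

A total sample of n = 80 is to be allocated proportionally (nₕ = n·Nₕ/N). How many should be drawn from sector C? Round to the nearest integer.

Share of sector C = 5155/17693 = 0.29136.
Allocate 80 × 0.29136 = 23.309... → 23.

23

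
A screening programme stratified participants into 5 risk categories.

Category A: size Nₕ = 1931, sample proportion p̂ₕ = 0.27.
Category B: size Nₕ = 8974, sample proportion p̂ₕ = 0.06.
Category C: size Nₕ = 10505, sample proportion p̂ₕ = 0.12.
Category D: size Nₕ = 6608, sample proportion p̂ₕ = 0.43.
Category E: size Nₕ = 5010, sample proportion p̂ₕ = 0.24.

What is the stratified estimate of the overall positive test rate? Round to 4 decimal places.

Wₕ = Nₕ/N with N = 33028: 0.0585, 0.2717, 0.3181, 0.2001, 0.1517.
p̂_st = 0.0585·0.27 + 0.2717·0.06 + 0.3181·0.12 + 0.2001·0.43 + 0.1517·0.24 ≈ 0.192693... → 0.1927.

0.1927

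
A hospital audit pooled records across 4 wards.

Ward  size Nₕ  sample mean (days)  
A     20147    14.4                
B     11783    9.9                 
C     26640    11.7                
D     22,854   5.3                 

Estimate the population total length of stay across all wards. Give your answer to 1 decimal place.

839582.7

A: 20147·14.4 = 290116.8
B: 11783·9.9 = 116651.7
C: 26640·11.7 = 311688
D: 22854·5.3 = 121126.2
τ̂ = Σ Nₕx̄ₕ = 839582.7.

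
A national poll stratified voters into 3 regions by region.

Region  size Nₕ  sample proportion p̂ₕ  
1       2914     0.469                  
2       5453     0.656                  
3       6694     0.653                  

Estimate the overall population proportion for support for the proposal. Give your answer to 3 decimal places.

N = 2914 + 5453 + 6694 = 15061.
Overall proportion = Σ (Nₕ/N)·p̂ₕ.
Σ Nₕp̂ₕ = 1366.666 + 3577.168 + 4371.182 = 9315.016.
9315.016 / 15061 = 0.61849... → 0.618.

0.618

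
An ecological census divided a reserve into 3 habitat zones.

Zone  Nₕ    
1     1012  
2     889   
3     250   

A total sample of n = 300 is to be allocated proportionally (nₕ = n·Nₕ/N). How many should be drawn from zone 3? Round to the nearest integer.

Share of zone 3 = 250/2151 = 0.11623.
Allocate 300 × 0.11623 = 34.868... → 35.

35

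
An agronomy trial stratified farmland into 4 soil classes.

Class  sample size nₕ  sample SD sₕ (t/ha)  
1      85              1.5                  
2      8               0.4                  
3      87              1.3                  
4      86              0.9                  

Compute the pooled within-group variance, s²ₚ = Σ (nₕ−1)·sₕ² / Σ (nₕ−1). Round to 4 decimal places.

1.5432

1: (85−1)·1.5² = 84·2.25 = 189
2: (8−1)·0.4² = 7·0.16 = 1.12
3: (87−1)·1.3² = 86·1.69 = 145.34
4: (86−1)·0.9² = 85·0.81 = 68.85
Numerator = 404.31; denominator = Σ(nₕ−1) = 262.
s²ₚ = 404.31/262 = 1.543168... → 1.5432.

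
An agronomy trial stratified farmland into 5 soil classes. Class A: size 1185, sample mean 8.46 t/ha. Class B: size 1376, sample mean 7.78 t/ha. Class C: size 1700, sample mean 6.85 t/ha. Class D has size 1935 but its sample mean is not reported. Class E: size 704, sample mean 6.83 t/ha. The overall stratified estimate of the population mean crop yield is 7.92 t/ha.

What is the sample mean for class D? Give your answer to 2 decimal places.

9.03

Σ Nₕx̄ₕ = N·μ, so 1935·x̄_D = 6900·7.92 − (1185·8.46 + 1376·7.78 + 1700·6.85 + 704·6.83).
= 54648 − 37183.7 = 17464.3.
x̄_D = 17464.3 / 1935 = 9.0255... → 9.03.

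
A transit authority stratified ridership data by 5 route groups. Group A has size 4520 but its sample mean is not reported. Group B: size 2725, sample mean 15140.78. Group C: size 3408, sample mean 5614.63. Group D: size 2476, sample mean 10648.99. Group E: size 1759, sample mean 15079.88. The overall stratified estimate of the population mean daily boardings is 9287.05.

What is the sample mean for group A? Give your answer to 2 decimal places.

Σ Nₕx̄ₕ = N·μ, so 4520·x̄_A = 14888·9287.05 − (2725·15140.78 + 3408·5614.63 + 2476·10648.99 + 1759·15079.88).
= 138265600.4 − 113285692.7 = 24979907.7.
x̄_A = 24979907.7 / 4520 = 5526.5283... → 5526.53.

5526.53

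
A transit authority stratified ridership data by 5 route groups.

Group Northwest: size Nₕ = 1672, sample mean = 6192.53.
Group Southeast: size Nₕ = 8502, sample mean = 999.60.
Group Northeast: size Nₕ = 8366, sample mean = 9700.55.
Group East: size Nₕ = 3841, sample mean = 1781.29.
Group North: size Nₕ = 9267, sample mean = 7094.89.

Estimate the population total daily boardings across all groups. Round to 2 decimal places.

Estimate total by summing Nₕ·x̄ₕ over strata.
1672·6192.53 + 8502·999.60 + 8366·9700.55 + 3841·1781.29 + 9267·7094.89 = 10353910.16 + 8498599.2 + 81154801.3 + 6841934.89 + 65748345.63 = 172597591.18.

172597591.18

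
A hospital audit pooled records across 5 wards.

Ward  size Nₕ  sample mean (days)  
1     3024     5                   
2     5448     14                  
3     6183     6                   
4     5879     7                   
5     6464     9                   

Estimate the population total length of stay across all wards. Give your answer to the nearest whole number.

Population total = Σ Nₕ·x̄ₕ (each stratum's size times its mean).
3024·5 + 5448·14 + 6183·6 + 5879·7 + 6464·9 = 15120 + 76272 + 37098 + 41153 + 58176 = 227819.

227819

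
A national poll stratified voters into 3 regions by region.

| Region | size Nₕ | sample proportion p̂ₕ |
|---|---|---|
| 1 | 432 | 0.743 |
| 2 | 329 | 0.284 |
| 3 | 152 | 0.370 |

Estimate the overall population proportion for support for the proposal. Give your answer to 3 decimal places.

0.516

N = 432 + 329 + 152 = 913.
Overall proportion = Σ (Nₕ/N)·p̂ₕ.
Σ Nₕp̂ₕ = 320.976 + 93.436 + 56.24 = 470.652.
470.652 / 913 = 0.51550... → 0.516.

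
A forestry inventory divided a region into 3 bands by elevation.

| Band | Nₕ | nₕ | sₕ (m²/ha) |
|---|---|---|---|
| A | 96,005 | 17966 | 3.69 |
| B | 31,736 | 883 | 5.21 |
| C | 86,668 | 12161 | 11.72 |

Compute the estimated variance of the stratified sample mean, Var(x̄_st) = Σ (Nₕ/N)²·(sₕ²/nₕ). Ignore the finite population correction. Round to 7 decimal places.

N = 214409; Wₕ = Nₕ/N.
band A: (96005/214409)²·3.69²/17966 = 0.0001519508
band B: (31736/214409)²·5.21²/883 = 0.0006734930
band C: (86668/214409)²·11.72²/12161 = 0.0018455145
Sum = 0.0026709583 → 0.0026710.

0.0026710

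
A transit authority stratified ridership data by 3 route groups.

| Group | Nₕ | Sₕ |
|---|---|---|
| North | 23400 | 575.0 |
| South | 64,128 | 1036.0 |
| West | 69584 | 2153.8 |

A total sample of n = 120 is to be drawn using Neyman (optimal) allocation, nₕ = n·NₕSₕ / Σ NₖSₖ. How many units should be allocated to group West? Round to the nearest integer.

North: NₕSₕ = 23400·575.0 = 13455000
South: NₕSₕ = 64128·1036.0 = 66436608
West: NₕSₕ = 69584·2153.8 = 149870019.2
Σ NₕSₕ = 229761627.2.
n_West = 120·149870019.2/229761627.2 = 78.274... → 78.

78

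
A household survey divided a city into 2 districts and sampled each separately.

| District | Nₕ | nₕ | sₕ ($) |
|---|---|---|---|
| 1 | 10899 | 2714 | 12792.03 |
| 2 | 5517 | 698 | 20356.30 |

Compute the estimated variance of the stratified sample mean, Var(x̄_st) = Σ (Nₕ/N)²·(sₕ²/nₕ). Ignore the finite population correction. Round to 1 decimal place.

N = 16416. Term for each stratum: Wₕ²sₕ²/nₕ.
Var(x̄_st) = 26577.1075 + 67052.2790 = 93629.3866 → 93629.4.

93629.4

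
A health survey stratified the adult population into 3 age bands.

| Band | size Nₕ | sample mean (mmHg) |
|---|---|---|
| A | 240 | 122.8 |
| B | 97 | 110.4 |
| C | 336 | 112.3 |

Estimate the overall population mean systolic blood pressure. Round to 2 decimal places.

N = 673; weights Wₕ = Nₕ/N = (0.3566, 0.1441, 0.4993).
x̄_st = Σ Wₕ·x̄ₕ = 0.3566·122.8 + 0.1441·110.4 + 0.4993·112.3 ≈ 115.7706...
→ 115.77.

115.77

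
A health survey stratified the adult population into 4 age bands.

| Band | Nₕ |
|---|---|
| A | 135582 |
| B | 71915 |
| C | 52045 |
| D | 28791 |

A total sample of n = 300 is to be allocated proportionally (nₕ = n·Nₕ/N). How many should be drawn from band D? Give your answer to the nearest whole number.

Share of band D = 28791/288333 = 0.09985.
Allocate 300 × 0.09985 = 29.956... → 30.

30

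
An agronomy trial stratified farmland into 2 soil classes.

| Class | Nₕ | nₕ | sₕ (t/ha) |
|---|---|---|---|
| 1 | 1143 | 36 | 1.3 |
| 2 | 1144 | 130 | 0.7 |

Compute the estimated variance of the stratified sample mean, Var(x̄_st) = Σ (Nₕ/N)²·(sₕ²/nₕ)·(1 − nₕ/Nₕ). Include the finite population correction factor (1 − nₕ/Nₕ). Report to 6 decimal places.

N = 2287. Term for each stratum: Wₕ²sₕ²/nₕ·(1−nₕ/Nₕ).
Var(x̄_st) = 0.011356532 + 0.000835958 = 0.012192490 → 0.012192.

0.012192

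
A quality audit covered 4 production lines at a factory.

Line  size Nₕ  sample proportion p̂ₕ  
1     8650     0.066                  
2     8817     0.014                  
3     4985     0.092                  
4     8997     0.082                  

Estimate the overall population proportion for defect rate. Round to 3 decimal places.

N = 8650 + 8817 + 4985 + 8997 = 31449.
Overall proportion = Σ (Nₕ/N)·p̂ₕ.
Σ Nₕp̂ₕ = 570.9 + 123.438 + 458.62 + 737.754 = 1890.712.
1890.712 / 31449 = 0.06012... → 0.060.

0.060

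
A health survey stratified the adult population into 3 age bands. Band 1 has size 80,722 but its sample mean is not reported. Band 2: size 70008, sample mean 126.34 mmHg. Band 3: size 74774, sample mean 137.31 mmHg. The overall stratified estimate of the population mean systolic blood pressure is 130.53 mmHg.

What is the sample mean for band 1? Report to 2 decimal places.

Σ Nₕx̄ₕ = N·μ, so 80722·x̄_1 = 225504·130.53 − (70008·126.34 + 74774·137.31).
= 29435037.12 − 19112028.66 = 10323008.46.
x̄_1 = 10323008.46 / 80722 = 127.8835... → 127.88.

127.88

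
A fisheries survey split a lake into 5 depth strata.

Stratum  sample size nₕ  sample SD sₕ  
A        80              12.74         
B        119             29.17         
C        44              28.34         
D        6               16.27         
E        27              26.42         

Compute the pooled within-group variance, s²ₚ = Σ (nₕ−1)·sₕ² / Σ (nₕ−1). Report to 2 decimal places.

617.10

A: (80−1)·12.74² = 79·162.3076 = 12822.3004
B: (119−1)·29.17² = 118·850.8889 = 100404.8902
C: (44−1)·28.34² = 43·803.1556 = 34535.6908
D: (6−1)·16.27² = 5·264.7129 = 1323.5645
E: (27−1)·26.42² = 26·698.0164 = 18148.4264
Numerator = 167234.8723; denominator = Σ(nₕ−1) = 271.
s²ₚ = 167234.8723/271 = 617.1028... → 617.10.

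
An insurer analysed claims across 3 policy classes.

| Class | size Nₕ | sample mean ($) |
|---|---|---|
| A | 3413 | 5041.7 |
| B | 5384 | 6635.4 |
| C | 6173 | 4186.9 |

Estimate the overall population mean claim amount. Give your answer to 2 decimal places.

5262.39

x̄_st = (Σ Nₕx̄ₕ) / (Σ Nₕ) = (3413·5041.7 + 5384·6635.4 + 6173·4186.9) / 14970
= 78778049.4 / 14970 = 5262.3947... → 5262.39.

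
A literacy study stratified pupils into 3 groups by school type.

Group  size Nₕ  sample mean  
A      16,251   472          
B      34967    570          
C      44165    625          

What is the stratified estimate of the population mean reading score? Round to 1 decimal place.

N = 95383; weights Wₕ = Nₕ/N = (0.1704, 0.3666, 0.4630).
x̄_st = Σ Wₕ·x̄ₕ = 0.1704·472 + 0.3666·570 + 0.4630·625 ≈ 578.770...
→ 578.8.

578.8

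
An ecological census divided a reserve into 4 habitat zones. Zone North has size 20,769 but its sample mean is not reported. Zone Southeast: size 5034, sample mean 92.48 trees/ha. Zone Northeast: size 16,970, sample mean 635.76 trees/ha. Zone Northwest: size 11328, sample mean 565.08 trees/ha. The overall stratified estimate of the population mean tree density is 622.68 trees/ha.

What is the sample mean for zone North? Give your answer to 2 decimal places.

Σ Nₕx̄ₕ = N·μ, so 20769·x̄_North = 54101·622.68 − (5034·92.48 + 16970·635.76 + 11328·565.08).
= 33687610.68 − 17655617.76 = 16031992.92.
x̄_North = 16031992.92 / 20769 = 771.9193... → 771.92.

771.92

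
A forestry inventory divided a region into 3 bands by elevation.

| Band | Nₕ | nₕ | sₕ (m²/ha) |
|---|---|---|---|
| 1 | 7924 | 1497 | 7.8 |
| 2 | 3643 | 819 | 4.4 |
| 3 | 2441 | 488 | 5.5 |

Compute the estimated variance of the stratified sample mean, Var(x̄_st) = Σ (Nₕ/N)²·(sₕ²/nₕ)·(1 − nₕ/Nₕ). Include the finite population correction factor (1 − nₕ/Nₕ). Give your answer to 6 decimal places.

0.013293

N = 14008. Term for each stratum: Wₕ²sₕ²/nₕ·(1−nₕ/Nₕ).
Var(x̄_st) = 0.010547946 + 0.001239347 + 0.001505994 = 0.013293288 → 0.013293.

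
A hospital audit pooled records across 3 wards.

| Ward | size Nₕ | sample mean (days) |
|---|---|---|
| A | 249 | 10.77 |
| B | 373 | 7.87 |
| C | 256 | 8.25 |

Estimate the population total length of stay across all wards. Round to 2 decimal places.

A: 249·10.77 = 2681.73
B: 373·7.87 = 2935.51
C: 256·8.25 = 2112
τ̂ = Σ Nₕx̄ₕ = 7729.24.

7729.24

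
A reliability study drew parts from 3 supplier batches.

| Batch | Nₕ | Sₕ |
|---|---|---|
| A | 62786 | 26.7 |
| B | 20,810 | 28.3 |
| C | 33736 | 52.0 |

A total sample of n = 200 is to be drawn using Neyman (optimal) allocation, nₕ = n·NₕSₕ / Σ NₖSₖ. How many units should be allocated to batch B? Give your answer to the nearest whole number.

A: NₕSₕ = 62786·26.7 = 1676386.2
B: NₕSₕ = 20810·28.3 = 588923
C: NₕSₕ = 33736·52.0 = 1754272
Σ NₕSₕ = 4019581.2.
n_B = 200·588923/4019581.2 = 29.303... → 29.

29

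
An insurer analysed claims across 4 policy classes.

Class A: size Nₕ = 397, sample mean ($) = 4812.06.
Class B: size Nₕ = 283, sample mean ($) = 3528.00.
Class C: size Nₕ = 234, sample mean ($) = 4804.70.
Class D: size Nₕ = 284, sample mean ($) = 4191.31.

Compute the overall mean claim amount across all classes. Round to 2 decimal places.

N = 1198; weights Wₕ = Nₕ/N = (0.3314, 0.2362, 0.1953, 0.2371).
x̄_st = Σ Wₕ·x̄ₕ = 0.3314·4812.06 + 0.2362·3528.00 + 0.1953·4804.70 + 0.2371·4191.31 ≈ 4360.1366...
→ 4360.14.

4360.14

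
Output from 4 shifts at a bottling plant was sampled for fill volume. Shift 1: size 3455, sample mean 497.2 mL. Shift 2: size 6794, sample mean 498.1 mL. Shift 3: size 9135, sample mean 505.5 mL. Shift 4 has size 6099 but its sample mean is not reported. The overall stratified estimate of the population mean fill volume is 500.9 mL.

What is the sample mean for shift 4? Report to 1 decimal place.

N = 3455 + 6794 + 9135 + 6099 = 25483.
Overall total = μ·N = 500.9·25483 = 12764434.7.
Subtract the known strata: 3455·497.2 + 6794·498.1 + 9135·505.5 = 9719659.9.
Remaining total for shift 4: 12764434.7 − 9719659.9 = 3044774.8.
Divide by its size: 3044774.8 / 6099 = 499.225... → 499.2.

499.2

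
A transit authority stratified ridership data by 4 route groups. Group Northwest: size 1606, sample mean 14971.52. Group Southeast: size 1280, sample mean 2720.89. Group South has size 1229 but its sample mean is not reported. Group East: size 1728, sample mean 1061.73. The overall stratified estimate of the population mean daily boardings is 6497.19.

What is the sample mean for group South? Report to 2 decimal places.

6998.71

Σ Nₕx̄ₕ = N·μ, so 1229·x̄_South = 5843·6497.19 − (1606·14971.52 + 1280·2720.89 + 1728·1061.73).
= 37963081.17 − 29361669.76 = 8601411.41.
x̄_South = 8601411.41 / 1229 = 6998.7074... → 6998.71.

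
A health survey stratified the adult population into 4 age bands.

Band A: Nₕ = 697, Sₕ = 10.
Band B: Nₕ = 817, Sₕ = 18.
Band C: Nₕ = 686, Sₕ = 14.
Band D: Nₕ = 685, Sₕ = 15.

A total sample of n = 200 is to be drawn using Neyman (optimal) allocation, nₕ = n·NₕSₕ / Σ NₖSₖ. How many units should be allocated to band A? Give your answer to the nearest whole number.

34

Σ NₕSₕ = 697·10 + 817·18 + 686·14 + 685·15 = 41555.
Share for A: 6970/41555 = 0.16773.
n_A = 200 × 0.16773 = 33.546... → 34.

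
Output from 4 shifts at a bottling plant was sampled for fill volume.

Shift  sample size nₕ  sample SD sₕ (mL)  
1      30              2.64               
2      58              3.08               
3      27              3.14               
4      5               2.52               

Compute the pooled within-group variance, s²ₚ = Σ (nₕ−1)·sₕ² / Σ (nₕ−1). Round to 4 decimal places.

8.8327

Degrees of freedom: 29 + 57 + 26 + 4 = 116.
Σ(nₕ−1)sₕ² = 29·6.9696 + 57·9.4864 + 26·9.8596 + 4·6.3504 = 1024.5944.
s²ₚ = 1024.5944 / 116 = 8.832710... → 8.8327.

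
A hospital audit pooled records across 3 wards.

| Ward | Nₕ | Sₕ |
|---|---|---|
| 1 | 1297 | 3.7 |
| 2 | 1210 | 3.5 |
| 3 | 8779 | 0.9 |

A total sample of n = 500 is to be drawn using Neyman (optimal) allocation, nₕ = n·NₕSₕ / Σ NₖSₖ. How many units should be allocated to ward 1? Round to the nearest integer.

1: NₕSₕ = 1297·3.7 = 4798.9
2: NₕSₕ = 1210·3.5 = 4235
3: NₕSₕ = 8779·0.9 = 7901.1
Σ NₕSₕ = 16935.
n_1 = 500·4798.9/16935 = 141.686... → 142.

142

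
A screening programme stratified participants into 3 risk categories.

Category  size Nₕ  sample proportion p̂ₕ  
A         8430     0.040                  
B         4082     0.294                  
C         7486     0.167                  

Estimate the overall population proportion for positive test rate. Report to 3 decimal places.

Wₕ = Nₕ/N with N = 19998: 0.4215, 0.2041, 0.3743.
p̂_st = 0.4215·0.040 + 0.2041·0.294 + 0.3743·0.167 ≈ 0.13939... → 0.139.

0.139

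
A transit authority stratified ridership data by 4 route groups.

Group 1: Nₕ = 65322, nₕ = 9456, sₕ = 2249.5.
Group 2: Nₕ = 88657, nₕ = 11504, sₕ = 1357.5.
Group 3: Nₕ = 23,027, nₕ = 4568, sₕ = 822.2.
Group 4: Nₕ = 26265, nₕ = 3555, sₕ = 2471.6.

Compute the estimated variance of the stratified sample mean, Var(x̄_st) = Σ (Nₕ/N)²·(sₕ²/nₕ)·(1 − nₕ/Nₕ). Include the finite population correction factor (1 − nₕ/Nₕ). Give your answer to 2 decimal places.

N = 203271. Term for each stratum: Wₕ²sₕ²/nₕ·(1−nₕ/Nₕ).
Var(x̄_st) = 47.26294 + 26.51831 + 1.52238 + 24.80621 = 100.10984 → 100.11.

100.11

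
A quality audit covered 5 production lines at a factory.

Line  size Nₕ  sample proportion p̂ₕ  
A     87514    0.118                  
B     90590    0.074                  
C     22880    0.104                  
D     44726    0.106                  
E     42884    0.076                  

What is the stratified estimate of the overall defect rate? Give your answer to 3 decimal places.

0.095

N = 87514 + 90590 + 22880 + 44726 + 42884 = 288594.
Overall proportion = Σ (Nₕ/N)·p̂ₕ.
Σ Nₕp̂ₕ = 10326.652 + 6703.66 + 2379.52 + 4740.956 + 3259.184 = 27409.972.
27409.972 / 288594 = 0.09498... → 0.095.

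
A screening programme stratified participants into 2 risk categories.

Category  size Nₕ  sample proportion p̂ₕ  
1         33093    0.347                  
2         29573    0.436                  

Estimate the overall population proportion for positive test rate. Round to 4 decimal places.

N = 33093 + 29573 = 62666.
Overall proportion = Σ (Nₕ/N)·p̂ₕ.
Σ Nₕp̂ₕ = 11483.271 + 12893.828 = 24377.099.
24377.099 / 62666 = 0.389000... → 0.3890.

0.3890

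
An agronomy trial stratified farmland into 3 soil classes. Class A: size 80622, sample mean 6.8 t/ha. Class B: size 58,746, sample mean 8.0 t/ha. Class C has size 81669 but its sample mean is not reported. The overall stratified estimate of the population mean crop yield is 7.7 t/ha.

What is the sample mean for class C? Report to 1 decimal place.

Σ Nₕx̄ₕ = N·μ, so 81669·x̄_C = 221037·7.7 − (80622·6.8 + 58746·8.0).
= 1701984.9 − 1018197.6 = 683787.3.
x̄_C = 683787.3 / 81669 = 8.373... → 8.4.

8.4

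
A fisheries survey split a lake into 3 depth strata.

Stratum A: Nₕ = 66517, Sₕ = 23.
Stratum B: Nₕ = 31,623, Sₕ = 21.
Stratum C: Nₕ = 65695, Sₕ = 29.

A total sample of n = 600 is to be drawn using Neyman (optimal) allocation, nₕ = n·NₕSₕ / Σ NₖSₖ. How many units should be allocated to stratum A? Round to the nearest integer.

A: NₕSₕ = 66517·23 = 1529891
B: NₕSₕ = 31623·21 = 664083
C: NₕSₕ = 65695·29 = 1905155
Σ NₕSₕ = 4099129.
n_A = 600·1529891/4099129 = 223.934... → 224.

224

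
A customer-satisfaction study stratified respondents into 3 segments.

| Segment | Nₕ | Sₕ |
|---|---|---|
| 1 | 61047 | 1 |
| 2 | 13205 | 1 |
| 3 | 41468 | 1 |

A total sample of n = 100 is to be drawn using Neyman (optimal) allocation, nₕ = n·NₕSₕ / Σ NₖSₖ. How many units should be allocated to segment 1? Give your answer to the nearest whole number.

Σ NₕSₕ = 61047·1 + 13205·1 + 41468·1 = 115720.
Share for 1: 61047/115720 = 0.52754.
n_1 = 100 × 0.52754 = 52.754... → 53.

53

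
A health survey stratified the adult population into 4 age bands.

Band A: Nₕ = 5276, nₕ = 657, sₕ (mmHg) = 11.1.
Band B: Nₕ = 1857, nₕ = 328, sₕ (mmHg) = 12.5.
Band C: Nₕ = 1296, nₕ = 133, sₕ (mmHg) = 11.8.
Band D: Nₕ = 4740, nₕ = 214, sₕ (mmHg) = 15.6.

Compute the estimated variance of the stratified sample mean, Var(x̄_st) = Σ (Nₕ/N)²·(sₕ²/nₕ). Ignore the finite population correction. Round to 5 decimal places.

N = 13169. Term for each stratum: Wₕ²sₕ²/nₕ.
Var(x̄_st) = 0.03010125 + 0.00947250 + 0.01013951 + 0.14732841 = 0.19704167 → 0.19704.

0.19704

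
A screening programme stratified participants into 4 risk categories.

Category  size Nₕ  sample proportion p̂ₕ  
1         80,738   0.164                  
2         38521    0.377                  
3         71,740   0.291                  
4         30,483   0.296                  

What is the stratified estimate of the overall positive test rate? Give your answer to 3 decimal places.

0.260

N = 80738 + 38521 + 71740 + 30483 = 221482.
Overall proportion = Σ (Nₕ/N)·p̂ₕ.
Σ Nₕp̂ₕ = 13241.032 + 14522.417 + 20876.34 + 9022.968 = 57662.757.
57662.757 / 221482 = 0.26035... → 0.260.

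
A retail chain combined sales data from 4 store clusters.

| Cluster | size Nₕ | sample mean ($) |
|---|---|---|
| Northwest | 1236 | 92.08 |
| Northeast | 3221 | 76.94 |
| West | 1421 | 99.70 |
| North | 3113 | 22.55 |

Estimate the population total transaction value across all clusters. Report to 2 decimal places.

573506.47

Population total = Σ Nₕ·x̄ₕ (each stratum's size times its mean).
1236·92.08 + 3221·76.94 + 1421·99.70 + 3113·22.55 = 113810.88 + 247823.74 + 141673.7 + 70198.15 = 573506.47.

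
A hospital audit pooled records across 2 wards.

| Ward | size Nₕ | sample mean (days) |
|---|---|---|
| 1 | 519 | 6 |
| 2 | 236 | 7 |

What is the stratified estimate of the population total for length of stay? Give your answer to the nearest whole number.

Population total = Σ Nₕ·x̄ₕ (each stratum's size times its mean).
519·6 + 236·7 = 3114 + 1652 = 4766.

4766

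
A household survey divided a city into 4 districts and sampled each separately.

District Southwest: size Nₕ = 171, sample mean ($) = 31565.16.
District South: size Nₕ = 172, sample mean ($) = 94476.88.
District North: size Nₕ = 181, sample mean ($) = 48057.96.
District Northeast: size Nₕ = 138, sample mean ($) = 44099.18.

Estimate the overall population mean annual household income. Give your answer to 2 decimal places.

N = 171 + 172 + 181 + 138 = 662.
The stratified mean weights each stratum mean by its population share Nₕ/N.
Σ Nₕx̄ₕ = 171·31565.16 + 172·94476.88 + 181·48057.96 + 138·44099.18 = 5397642.36 + 16250023.36 + 8698490.76 + 6085686.84 = 36431843.32.
Divide by N: 36431843.32 / 662 = 55032.9960... → 55033.00.

55033.00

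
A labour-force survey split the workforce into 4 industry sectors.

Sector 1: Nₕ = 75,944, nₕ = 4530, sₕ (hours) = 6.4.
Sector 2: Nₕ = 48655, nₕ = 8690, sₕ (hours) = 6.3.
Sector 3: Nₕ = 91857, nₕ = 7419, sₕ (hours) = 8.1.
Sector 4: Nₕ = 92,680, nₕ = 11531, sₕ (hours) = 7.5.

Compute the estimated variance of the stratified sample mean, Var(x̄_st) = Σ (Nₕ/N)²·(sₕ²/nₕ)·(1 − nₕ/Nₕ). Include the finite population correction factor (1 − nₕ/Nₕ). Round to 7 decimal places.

0.0017077

N = 309136; Wₕ = Nₕ/N.
sector 1: (75944/309136)²·6.4²/4530·(1 − 4530/75944) = 0.0005131442
sector 2: (48655/309136)²·6.3²/8690·(1 − 8690/48655) = 0.0000929329
sector 3: (91857/309136)²·8.1²/7419·(1 − 7419/91857) = 0.0007177541
sector 4: (92680/309136)²·7.5²/11531·(1 − 11531/92680) = 0.0003839066
Sum = 0.0017077378 → 0.0017077.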